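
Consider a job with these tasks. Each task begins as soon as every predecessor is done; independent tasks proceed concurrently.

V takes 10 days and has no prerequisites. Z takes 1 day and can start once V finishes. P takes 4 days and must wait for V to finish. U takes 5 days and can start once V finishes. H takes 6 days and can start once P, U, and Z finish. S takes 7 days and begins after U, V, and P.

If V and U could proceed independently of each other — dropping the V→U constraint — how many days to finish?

Original critical path: V→U→S = 10+5+7 = 22 ⇒ 22 days.
Without V→U, U's earliest start moves from 10 to 0.
After: V→P→S = 10+4+7 = 21 → 21 days.

21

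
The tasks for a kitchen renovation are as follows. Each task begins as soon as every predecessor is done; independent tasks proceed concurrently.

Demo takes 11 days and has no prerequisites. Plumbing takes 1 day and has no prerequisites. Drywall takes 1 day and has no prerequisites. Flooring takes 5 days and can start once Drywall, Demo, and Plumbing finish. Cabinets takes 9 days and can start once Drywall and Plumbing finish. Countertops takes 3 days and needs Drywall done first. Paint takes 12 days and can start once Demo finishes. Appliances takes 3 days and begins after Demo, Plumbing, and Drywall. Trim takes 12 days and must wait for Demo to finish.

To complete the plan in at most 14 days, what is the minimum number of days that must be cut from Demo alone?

Current finish: 23 days; target: 14.
Demo is on every critical path, so each day cut from Demo cuts the finish by one (this holds down to a finish of 13).
Need 23 − 14 = 9 days off Demo → Demo becomes 2 days, finish becomes 14.

9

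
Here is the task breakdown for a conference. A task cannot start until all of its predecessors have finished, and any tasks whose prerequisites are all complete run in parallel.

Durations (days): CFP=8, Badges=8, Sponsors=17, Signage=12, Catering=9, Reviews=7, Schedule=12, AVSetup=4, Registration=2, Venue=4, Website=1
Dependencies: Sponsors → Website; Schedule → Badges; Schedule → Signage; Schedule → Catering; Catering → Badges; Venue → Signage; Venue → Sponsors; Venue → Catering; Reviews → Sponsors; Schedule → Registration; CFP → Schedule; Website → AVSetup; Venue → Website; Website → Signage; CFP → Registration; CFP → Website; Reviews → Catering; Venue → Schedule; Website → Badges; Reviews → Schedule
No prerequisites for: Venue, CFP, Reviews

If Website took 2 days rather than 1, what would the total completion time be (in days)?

38

Critical path before the change: Reviews→Sponsors→Website→Signage = 7+17+1+12 = 37 giving 37 days.
Website is on the critical path; changing it to 2 makes that path 38 days.
The critical path is still Reviews→Sponsors→Website→Signage; finish is now 38 days.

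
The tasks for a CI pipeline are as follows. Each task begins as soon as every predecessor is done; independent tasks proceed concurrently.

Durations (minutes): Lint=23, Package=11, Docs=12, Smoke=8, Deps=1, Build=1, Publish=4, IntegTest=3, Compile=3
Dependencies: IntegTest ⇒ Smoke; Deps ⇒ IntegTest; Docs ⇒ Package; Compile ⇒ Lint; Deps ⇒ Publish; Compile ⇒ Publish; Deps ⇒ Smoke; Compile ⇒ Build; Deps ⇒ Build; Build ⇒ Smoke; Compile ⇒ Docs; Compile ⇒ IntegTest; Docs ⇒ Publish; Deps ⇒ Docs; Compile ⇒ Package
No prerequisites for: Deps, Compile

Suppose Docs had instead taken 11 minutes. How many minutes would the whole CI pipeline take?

26

Critical path before the change: Compile→Docs→Package = 3+12+11 = 26 giving 26 minutes.
Docs lies on that path, so at 11 minutes the path becomes 25 minutes.
Now Compile→Lint = 3+23 = 26 is longest, so the finish becomes 26 minutes.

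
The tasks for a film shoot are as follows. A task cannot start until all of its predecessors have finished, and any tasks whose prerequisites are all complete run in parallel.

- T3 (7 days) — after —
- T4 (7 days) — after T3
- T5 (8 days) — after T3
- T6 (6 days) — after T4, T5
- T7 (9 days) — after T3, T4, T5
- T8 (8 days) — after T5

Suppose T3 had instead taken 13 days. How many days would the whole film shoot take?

30

Critical path before the change: T3→T5→T7 = 7+8+9 = 24 giving 24 days.
T3 is on the critical path; changing it to 13 makes that path 30 days.
The critical path is still T3→T5→T7; finish is now 30 days.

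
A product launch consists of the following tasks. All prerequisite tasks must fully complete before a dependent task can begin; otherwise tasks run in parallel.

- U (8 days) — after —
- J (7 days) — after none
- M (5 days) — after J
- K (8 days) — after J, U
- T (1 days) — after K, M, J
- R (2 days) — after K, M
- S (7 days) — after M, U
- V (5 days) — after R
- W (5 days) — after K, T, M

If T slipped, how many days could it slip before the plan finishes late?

1

Critical path: U→K→R→V = 8+8+2+5 = 23, so the finish is 23 days.
Longest path through T: 22 days (earliest finish 17, latest finish 18).
Float = 23 − 22 = 1.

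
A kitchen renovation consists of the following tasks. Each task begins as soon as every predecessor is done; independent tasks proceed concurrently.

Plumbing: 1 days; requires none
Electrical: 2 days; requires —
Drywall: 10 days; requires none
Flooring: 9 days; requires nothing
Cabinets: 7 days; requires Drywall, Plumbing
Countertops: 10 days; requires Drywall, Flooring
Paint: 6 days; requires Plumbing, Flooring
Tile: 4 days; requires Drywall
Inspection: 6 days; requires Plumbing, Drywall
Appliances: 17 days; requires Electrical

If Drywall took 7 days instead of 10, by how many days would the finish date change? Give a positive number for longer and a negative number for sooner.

Actual critical path: Drywall→Countertops = 10+10 = 20 ⇒ 20 days.
Since Drywall is critical, the -3 change carries straight to that chain (now 17 days).
The binding chain switches to Electrical→Appliances = 2+17 = 19; finish 19 days.
Change in finish: 19 − 20 = -1 days.

-1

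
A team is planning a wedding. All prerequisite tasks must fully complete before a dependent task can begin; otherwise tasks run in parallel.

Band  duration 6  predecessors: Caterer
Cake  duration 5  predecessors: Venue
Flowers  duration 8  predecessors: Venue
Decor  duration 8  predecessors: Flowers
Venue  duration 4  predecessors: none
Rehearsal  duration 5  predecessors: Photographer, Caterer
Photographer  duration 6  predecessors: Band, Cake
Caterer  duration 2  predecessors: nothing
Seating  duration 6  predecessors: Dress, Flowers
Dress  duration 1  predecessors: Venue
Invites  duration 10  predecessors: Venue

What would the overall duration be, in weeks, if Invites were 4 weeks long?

20

Critical path before the change: Venue→Flowers→Decor = 4+8+8 = 20 giving 20 weeks.
The longest path through Invites is only 14 weeks, so Invites has float 6.
That remains the longest chain; total 20 weeks.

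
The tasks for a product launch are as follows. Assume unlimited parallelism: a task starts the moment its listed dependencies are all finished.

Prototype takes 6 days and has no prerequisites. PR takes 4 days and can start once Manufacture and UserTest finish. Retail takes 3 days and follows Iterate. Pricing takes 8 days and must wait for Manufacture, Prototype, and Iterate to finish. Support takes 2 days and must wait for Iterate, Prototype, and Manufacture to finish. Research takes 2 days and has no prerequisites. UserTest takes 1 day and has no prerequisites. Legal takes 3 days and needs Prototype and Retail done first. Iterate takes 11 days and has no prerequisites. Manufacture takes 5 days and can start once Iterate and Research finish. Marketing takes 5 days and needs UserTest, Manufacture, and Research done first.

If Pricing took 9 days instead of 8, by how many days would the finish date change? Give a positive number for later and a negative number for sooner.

1

Critical path before the change: Iterate→Manufacture→Pricing = 11+5+8 = 24 giving 24 days.
Since Pricing is critical, the +1 change carries straight to that chain (now 25 days).
The critical path is still Iterate→Manufacture→Pricing; finish is now 25 days.
Change in finish: 25 − 24 = +1 days.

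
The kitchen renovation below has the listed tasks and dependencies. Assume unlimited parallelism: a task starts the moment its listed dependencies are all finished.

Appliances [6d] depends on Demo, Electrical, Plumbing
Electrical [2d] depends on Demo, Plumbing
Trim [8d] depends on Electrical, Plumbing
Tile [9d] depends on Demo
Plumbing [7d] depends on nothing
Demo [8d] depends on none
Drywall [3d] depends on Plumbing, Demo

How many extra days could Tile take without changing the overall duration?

The longest chain is Demo→Electrical→Trim = 8+2+8 = 18; overall finish 18 days.
The longest chain containing Tile totals 17 days.
So Tile can slip 18 − 17 = 1 day.

1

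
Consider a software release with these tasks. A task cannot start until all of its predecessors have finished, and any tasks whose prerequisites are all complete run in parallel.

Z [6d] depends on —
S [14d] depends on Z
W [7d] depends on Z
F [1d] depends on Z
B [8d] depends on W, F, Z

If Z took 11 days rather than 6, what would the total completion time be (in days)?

26

Baseline: Z→W→B = 6+7+8 = 21 → 21 days.
Z lies on that path, so at 11 days the path becomes 26 days.
No other chain overtakes it, so the finish is 26 days.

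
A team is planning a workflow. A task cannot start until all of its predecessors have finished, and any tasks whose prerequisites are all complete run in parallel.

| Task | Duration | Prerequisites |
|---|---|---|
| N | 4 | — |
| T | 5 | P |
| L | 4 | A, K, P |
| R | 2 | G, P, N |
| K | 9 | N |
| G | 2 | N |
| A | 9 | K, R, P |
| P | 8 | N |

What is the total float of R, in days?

The longest chain is N→P→R→A→L = 4+8+2+9+4 = 27; overall finish 27 days.
R finishes as early as 14 and must finish by 14.
Float = 27 − 27 = 0.

0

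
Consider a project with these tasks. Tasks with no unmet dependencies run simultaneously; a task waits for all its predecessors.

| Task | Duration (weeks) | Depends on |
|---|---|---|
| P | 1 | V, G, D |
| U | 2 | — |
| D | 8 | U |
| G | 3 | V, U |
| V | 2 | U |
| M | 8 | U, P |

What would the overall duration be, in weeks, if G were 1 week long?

Actual critical path: U→D→P→M = 2+8+1+8 = 19 ⇒ 19 weeks.
The longest path through G is only 16 weeks, so G has float 3.
No other chain overtakes it, so the finish is 19 weeks.

19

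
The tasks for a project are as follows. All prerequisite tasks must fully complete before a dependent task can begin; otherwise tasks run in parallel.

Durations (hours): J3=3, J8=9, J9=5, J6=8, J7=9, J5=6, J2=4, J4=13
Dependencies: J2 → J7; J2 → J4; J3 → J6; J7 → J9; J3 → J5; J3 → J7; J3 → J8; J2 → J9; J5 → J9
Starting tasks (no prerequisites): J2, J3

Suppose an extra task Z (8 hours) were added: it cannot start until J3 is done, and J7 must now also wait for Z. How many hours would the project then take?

25

Originally the project takes 18 hours.
With Z inserted, J7 now waits for max(J3, J2, Z).
New critical path: J3→Z→J7→J9 = 3+8+9+5 = 25 ⇒ 25 hours.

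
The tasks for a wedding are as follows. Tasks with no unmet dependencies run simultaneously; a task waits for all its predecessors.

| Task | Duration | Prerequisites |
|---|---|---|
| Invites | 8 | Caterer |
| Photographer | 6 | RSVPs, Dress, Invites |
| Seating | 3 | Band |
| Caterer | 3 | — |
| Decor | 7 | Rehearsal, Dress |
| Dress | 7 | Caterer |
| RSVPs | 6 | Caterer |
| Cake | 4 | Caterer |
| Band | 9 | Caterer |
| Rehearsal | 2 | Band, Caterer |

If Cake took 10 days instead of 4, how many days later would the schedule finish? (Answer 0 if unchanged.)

The binding path is Caterer→Band→Rehearsal→Decor = 3+9+2+7 = 21; finish at 21 days.
Cake is off the critical path — its longest chain is 7 days, giving 14 of slack.
The critical path is still Caterer→Band→Rehearsal→Decor; finish is now 21 days.
Change in finish: 21 − 21 = +0 days.

0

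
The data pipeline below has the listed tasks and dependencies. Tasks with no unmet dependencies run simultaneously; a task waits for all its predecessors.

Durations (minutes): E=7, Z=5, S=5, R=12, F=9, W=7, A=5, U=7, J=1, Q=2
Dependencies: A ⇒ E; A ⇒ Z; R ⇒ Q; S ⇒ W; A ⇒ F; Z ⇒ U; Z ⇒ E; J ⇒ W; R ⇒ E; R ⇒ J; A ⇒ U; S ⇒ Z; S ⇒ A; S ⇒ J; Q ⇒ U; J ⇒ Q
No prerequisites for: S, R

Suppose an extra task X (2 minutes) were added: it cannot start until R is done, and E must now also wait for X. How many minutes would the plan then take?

Originally the plan takes 22 minutes.
With X inserted, E now waits for max(Z, R, A, X).
New critical path: S→A→Z→U = 5+5+5+7 = 22 ⇒ 22 minutes.

22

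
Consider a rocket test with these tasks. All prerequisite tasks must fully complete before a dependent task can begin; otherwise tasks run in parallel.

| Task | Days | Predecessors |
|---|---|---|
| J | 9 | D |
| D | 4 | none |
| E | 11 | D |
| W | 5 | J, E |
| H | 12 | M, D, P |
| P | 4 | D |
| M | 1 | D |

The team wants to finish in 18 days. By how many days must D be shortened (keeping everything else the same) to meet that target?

Current finish: 20 days; target: 18.
D is on every critical path, so each day cut from D cuts the finish by one (this holds down to a finish of 17).
Need 20 − 18 = 2 days off D → D becomes 2 days, finish becomes 18.

2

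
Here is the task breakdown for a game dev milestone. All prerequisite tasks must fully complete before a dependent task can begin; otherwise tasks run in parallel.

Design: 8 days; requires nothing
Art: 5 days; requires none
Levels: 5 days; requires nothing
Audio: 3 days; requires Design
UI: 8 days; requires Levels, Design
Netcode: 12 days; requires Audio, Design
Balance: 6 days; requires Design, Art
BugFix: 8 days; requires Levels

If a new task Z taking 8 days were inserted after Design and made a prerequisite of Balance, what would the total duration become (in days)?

Originally the job takes 23 days.
With Z inserted, Balance now waits for max(Design, Art, Z).
New critical path: Design→Audio→Netcode = 8+3+12 = 23 ⇒ 23 days.

23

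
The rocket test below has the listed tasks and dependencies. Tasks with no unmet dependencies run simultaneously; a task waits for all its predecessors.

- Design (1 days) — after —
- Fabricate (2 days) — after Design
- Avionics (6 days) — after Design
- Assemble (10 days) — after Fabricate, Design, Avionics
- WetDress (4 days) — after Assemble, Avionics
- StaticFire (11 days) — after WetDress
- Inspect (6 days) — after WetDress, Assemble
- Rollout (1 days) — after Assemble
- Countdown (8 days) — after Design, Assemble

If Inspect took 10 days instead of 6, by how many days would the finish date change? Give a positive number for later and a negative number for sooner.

As given, the longest chain is Design→Avionics→Assemble→WetDress→StaticFire = 1+6+10+4+11 = 32, so the finish is 32 days.
The longest path through Inspect is only 27 days, so Inspect has float 5.
That remains the longest chain; total 32 days.
Change in finish: 32 − 32 = +0 days.

0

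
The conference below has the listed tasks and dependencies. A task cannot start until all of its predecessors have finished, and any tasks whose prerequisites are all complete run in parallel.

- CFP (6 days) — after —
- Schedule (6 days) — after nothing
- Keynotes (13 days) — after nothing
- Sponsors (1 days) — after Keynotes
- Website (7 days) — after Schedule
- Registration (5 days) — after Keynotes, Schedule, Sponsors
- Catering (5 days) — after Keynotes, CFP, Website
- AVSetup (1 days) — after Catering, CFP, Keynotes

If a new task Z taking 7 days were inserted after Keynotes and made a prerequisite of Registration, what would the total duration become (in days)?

25

Originally the schedule takes 19 days.
With Z inserted, Registration now waits for max(Keynotes, Schedule, Sponsors, Z).
New critical path: Keynotes→Z→Registration = 13+7+5 = 25 ⇒ 25 days.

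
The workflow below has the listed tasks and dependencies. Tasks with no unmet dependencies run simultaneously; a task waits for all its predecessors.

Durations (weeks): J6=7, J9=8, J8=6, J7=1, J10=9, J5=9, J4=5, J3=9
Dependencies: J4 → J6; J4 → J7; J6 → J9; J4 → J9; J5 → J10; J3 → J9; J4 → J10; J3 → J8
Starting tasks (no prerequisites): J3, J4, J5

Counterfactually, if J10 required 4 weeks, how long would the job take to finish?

20

Critical path before the change: J4→J6→J9 = 5+7+8 = 20 giving 20 weeks.
J10 is off the critical path — its longest chain is 18 weeks, giving 2 of slack.
That remains the longest chain; total 20 weeks.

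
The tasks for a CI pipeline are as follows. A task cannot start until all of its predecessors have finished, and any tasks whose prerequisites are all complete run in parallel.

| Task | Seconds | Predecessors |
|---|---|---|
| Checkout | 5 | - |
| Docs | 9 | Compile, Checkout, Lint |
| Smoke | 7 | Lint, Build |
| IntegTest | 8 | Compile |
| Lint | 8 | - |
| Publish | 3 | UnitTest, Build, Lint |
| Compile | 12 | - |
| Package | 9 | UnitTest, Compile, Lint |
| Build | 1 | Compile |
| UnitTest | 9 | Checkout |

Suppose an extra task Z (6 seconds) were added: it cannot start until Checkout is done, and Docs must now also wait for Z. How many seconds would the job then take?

23

Originally the job takes 23 seconds.
With Z inserted, Docs now waits for max(Compile, Checkout, Lint, Z).
New critical path: Checkout→UnitTest→Package = 5+9+9 = 23 ⇒ 23 seconds.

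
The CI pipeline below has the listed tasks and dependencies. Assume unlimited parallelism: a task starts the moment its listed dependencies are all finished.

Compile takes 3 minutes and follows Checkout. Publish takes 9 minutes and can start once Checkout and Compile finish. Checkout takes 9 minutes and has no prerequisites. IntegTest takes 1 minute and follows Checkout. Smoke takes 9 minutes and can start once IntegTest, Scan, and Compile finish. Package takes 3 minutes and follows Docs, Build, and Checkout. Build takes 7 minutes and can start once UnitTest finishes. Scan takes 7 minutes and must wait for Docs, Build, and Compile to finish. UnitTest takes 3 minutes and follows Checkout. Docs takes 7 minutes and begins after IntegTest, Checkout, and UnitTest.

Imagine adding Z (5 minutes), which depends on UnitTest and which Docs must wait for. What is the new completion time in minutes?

Originally the project takes 35 minutes.
With Z inserted, Docs now waits for max(IntegTest, Checkout, UnitTest, Z).
New critical path: Checkout→UnitTest→Z→Docs→Scan→Smoke = 9+3+5+7+7+9 = 40 ⇒ 40 minutes.

40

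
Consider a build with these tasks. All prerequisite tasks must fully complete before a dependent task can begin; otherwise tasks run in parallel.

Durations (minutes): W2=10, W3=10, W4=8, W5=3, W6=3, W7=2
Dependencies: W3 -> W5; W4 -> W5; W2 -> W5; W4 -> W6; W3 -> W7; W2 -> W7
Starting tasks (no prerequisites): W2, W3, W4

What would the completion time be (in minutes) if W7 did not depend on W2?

13

Before: longest chain W2→W5 = 10+3 = 13, finish 13.
Dropping W2→W7 doesn't change W7's earliest start (10); another predecessor still binds.
The longest chain is now W2→W5 = 10+3 = 13, so the build takes 13 minutes.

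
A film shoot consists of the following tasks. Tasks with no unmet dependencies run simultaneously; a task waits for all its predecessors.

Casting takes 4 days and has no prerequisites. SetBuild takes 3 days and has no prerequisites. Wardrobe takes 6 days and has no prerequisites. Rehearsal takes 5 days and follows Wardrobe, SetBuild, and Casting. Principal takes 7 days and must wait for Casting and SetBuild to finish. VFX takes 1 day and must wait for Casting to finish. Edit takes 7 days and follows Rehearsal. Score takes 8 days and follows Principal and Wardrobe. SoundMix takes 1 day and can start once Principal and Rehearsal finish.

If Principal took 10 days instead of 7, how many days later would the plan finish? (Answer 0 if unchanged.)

3

The binding path is Casting→Principal→Score = 4+7+8 = 19; finish at 19 days.
Principal is on the critical path; changing it to 10 makes that path 22 days.
That remains the longest chain; total 22 days.
Change in finish: 22 − 19 = +3 days.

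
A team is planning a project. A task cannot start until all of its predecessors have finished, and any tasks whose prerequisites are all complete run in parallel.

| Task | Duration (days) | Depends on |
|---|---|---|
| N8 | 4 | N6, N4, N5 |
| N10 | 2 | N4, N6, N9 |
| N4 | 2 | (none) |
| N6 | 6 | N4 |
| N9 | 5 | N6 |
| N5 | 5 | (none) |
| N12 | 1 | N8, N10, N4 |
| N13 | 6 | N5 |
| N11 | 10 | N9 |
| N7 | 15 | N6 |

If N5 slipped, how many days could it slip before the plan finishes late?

12

The longest chain is N4→N6→N7 = 2+6+15 = 23; overall finish 23 days.
Longest path through N5: 11 days (earliest finish 5, latest finish 17).
Float = 23 − 11 = 12.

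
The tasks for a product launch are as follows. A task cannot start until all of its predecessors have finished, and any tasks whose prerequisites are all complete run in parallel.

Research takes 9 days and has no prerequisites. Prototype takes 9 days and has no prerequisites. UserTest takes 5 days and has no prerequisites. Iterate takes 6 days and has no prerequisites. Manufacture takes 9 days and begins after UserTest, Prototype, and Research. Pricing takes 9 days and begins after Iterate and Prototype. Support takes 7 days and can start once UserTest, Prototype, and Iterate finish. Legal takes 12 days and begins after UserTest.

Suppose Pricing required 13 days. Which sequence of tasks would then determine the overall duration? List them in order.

Prototype, Pricing

The binding path is Prototype→Pricing = 9+9 = 18; finish at 18 days.
Pricing lies on that path, so at 13 days the path becomes 22 days.
No other chain overtakes it, so the finish is 22 days.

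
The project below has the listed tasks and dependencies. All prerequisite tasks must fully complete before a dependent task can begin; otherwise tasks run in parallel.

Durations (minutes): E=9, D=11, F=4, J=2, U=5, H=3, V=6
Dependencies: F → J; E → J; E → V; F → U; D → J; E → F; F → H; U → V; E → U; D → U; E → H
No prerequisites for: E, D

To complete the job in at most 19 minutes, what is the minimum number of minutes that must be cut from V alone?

5

Current finish: 24 minutes; target: 19.
V is on every critical path, so each minute cut from V cuts the finish by one (this holds down to a finish of 19).
Need 24 − 19 = 5 minutes off V → V becomes 1 minute, finish becomes 19.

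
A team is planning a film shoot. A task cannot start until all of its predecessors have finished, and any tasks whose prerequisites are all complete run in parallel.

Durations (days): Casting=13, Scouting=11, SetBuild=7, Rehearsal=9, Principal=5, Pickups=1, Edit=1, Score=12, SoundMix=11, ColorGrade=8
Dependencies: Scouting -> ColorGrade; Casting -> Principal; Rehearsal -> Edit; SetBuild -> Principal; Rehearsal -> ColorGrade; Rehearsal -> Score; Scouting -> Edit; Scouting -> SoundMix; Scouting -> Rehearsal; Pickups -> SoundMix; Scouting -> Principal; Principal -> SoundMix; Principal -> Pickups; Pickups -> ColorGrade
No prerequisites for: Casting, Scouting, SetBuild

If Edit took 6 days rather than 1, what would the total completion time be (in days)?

32

Critical path before the change: Scouting→Rehearsal→Score = 11+9+12 = 32 giving 32 days.
Edit is off the critical path — its longest chain is 21 days, giving 11 of slack.
The critical path is still Scouting→Rehearsal→Score; finish is now 32 days.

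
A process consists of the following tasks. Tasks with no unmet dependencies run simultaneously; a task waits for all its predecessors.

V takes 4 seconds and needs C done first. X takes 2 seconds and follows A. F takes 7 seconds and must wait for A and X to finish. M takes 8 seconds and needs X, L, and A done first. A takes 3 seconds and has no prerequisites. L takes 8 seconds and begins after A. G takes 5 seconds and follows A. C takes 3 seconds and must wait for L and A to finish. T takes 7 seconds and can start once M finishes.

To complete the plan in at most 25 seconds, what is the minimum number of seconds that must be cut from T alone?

1

Current finish: 26 seconds; target: 25.
T is on every critical path, so each second cut from T cuts the finish by one (this holds down to a finish of 20).
Need 26 − 25 = 1 second off T → T becomes 6 seconds, finish becomes 25.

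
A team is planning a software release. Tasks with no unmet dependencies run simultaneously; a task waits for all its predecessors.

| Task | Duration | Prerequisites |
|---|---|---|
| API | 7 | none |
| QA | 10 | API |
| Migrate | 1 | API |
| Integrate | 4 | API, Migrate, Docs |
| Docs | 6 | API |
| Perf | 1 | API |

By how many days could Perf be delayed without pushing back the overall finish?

9

API→Docs→Integrate = 7+6+4 = 17 sets the makespan at 17 days.
The longest chain containing Perf totals 8 days.
So Perf can slip 17 − 8 = 9 days.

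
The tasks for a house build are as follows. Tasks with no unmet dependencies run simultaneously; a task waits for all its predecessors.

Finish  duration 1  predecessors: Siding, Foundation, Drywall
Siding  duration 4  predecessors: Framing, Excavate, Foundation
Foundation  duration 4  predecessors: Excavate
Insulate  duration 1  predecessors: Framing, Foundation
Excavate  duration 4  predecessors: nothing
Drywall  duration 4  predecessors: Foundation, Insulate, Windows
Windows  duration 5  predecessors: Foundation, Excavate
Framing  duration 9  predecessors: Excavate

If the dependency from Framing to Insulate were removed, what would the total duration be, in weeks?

With the dependency in place, Excavate→Framing→Insulate→Drywall→Finish = 4+9+1+4+1 = 19 sets the finish at 19 weeks.
Without Framing→Insulate, Insulate's earliest start moves from 13 to 8.
The longest chain is now Excavate→Foundation→Windows→Drywall→Finish = 4+4+5+4+1 = 18, so the schedule takes 18 weeks.

18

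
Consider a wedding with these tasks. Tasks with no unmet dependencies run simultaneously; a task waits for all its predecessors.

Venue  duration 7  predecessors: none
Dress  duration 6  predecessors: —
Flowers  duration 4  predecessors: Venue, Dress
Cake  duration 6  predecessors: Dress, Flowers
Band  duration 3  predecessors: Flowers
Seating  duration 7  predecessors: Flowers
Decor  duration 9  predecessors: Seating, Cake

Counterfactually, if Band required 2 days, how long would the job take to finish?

As given, the longest chain is Venue→Flowers→Seating→Decor = 7+4+7+9 = 27, so the finish is 27 days.
The longest path through Band is only 14 days, so Band has float 13.
No other chain overtakes it, so the finish is 27 days.

27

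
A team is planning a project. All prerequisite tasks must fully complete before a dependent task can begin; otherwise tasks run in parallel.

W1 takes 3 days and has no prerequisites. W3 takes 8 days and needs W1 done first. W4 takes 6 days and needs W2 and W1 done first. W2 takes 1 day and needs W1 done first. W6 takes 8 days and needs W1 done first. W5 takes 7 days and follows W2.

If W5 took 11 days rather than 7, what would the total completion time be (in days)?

As given, the longest chain is W1→W2→W5 = 3+1+7 = 11, so the finish is 11 days.
Since W5 is critical, the +4 change carries straight to that chain (now 15 days).
The critical path is still W1→W2→W5; finish is now 15 days.

15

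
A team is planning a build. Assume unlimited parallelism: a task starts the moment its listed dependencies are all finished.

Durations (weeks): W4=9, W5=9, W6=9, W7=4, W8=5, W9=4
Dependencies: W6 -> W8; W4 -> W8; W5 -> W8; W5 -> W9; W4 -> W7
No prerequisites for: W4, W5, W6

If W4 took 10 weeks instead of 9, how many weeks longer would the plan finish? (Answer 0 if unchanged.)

1

Baseline: W4→W8 = 9+5 = 14 → 14 weeks.
Since W4 is critical, the +1 change carries straight to that chain (now 15 weeks).
The critical path is still W4→W8; finish is now 15 weeks.
Change in finish: 15 − 14 = +1 weeks.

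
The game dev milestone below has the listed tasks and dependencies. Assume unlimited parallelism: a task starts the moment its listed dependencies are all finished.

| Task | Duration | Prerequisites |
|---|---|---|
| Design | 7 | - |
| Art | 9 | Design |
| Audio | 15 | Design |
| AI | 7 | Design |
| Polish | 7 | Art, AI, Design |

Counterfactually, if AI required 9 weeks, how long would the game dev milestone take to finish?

Critical path before the change: Design→Art→Polish = 7+9+7 = 23 giving 23 weeks.
The longest path through AI is only 21 weeks, so AI has float 2.
That remains the longest chain; total 23 weeks.

23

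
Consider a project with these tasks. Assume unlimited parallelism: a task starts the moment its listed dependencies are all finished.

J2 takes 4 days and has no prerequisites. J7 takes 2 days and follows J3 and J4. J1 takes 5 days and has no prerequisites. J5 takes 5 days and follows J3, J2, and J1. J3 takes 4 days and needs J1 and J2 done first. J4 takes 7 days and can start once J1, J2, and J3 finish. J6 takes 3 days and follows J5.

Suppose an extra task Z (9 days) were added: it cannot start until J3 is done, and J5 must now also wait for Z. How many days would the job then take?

26

Originally the job takes 18 days.
With Z inserted, J5 now waits for max(J3, J2, J1, Z).
New critical path: J1→J3→Z→J5→J6 = 5+4+9+5+3 = 26 ⇒ 26 days.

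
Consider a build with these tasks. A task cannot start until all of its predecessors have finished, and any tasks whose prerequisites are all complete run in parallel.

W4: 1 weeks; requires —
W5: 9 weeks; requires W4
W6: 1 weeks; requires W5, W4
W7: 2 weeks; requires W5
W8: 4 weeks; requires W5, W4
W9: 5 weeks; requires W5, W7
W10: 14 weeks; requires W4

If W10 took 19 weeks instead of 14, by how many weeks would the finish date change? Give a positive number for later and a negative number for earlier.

Actual critical path: W4→W5→W7→W9 = 1+9+2+5 = 17 ⇒ 17 weeks.
The longest path through W10 is only 15 weeks, so W10 has float 2.
The binding chain switches to W4→W10 = 1+19 = 20; finish 20 weeks.
Change in finish: 20 − 17 = +3 weeks.

3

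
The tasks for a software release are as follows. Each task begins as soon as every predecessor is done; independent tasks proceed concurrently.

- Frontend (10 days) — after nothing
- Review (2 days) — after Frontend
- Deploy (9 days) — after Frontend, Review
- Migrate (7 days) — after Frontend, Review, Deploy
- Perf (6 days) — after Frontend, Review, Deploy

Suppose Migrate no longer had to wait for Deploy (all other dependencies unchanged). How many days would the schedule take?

Original critical path: Frontend→Review→Deploy→Migrate = 10+2+9+7 = 28 ⇒ 28 days.
Without Deploy→Migrate, Migrate's earliest start moves from 21 to 12.
New critical path: Frontend→Review→Deploy→Perf = 10+2+9+6 = 27 ⇒ 27 days.

27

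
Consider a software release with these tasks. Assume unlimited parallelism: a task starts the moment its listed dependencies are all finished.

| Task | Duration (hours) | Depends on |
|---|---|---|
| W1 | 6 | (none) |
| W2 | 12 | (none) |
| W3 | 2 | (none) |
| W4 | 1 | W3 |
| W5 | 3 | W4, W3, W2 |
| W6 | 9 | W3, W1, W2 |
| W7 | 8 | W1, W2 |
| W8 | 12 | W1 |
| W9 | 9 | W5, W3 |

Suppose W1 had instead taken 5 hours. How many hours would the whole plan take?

As given, the longest chain is W2→W5→W9 = 12+3+9 = 24, so the finish is 24 hours.
W1 has 6 hours of float (longest path through it is 18).
No other chain overtakes it, so the finish is 24 hours.

24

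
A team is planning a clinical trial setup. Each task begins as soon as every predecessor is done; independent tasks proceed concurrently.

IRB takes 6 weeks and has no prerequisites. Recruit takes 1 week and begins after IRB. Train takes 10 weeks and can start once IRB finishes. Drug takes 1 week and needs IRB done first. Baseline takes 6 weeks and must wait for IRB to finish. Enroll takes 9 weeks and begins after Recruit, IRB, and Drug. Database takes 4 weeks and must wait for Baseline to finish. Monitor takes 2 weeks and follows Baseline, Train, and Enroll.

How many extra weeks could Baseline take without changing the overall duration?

The longest chain is IRB→Recruit→Enroll→Monitor = 6+1+9+2 = 18; overall finish 18 weeks.
Baseline finishes as early as 12 and must finish by 14.
Float = 18 − 16 = 2.

2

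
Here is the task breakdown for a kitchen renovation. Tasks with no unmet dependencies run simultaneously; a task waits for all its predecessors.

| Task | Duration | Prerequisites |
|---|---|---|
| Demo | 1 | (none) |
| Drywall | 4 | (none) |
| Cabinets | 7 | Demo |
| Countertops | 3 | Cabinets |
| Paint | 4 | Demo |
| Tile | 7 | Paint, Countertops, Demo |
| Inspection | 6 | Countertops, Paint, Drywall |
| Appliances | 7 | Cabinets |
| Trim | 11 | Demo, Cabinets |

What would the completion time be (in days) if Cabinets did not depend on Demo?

18

Original critical path: Demo→Cabinets→Trim = 1+7+11 = 19 ⇒ 19 days.
Without Demo→Cabinets, Cabinets's earliest start moves from 1 to 0.
The longest chain is now Cabinets→Trim = 7+11 = 18, so the project takes 18 days.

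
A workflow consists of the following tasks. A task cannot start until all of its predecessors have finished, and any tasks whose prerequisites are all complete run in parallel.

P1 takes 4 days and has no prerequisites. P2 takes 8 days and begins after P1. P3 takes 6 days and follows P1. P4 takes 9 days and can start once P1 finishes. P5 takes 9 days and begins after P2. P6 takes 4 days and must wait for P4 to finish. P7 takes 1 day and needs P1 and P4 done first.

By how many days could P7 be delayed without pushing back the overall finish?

7

Critical path: P1→P2→P5 = 4+8+9 = 21, so the finish is 21 days.
P7 finishes as early as 14 and must finish by 21.
So P7 can slip 21 − 14 = 7 days.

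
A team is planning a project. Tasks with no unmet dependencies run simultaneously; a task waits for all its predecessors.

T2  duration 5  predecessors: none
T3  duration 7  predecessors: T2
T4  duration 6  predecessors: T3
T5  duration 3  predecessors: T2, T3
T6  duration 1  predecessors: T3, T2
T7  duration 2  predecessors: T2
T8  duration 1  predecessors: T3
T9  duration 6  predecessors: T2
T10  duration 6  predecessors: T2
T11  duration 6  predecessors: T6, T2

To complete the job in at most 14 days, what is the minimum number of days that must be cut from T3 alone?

Current finish: 19 days; target: 14.
T3 is on every critical path, so each day cut from T3 cuts the finish by one (this holds down to a finish of 13).
Need 19 − 14 = 5 days off T3 → T3 becomes 2 days, finish becomes 14.

5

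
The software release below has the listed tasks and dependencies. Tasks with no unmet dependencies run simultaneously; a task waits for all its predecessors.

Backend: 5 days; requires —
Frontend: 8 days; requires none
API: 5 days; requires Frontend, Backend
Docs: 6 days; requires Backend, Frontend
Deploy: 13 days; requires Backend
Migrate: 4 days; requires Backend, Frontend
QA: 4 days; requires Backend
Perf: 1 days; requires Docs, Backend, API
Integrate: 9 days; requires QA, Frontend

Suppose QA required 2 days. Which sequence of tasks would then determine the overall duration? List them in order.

Backend, Deploy

As given, the longest chain is Backend→QA→Integrate = 5+4+9 = 18, so the finish is 18 days.
QA is on the critical path; changing it to 2 makes that path 16 days.
New critical path: Backend→Deploy = 5+13 = 18 ⇒ 18 days.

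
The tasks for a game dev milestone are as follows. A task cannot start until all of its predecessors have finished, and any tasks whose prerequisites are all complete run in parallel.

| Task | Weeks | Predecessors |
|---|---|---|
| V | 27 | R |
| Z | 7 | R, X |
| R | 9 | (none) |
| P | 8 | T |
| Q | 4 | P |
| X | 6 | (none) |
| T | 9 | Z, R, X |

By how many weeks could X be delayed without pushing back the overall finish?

3

R→Z→T→P→Q = 9+7+9+8+4 = 37 sets the makespan at 37 weeks.
X finishes as early as 6 and must finish by 9.
Slack of X = 3 − 0 = 3 weeks.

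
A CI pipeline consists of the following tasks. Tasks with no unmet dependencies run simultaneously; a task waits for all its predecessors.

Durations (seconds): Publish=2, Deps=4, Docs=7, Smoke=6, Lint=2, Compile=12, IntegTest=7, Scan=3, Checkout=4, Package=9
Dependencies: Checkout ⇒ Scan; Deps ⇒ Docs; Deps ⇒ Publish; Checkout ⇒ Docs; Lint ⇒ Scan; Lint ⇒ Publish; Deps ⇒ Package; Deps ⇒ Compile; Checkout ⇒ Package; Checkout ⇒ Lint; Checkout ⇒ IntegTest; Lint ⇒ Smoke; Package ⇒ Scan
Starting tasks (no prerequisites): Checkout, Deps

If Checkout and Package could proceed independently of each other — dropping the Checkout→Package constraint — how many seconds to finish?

16

Original critical path: Checkout→Package→Scan = 4+9+3 = 16 ⇒ 16 seconds.
Dropping Checkout→Package doesn't change Package's earliest start (4); another predecessor still binds.
New critical path: Deps→Compile = 4+12 = 16 ⇒ 16 seconds.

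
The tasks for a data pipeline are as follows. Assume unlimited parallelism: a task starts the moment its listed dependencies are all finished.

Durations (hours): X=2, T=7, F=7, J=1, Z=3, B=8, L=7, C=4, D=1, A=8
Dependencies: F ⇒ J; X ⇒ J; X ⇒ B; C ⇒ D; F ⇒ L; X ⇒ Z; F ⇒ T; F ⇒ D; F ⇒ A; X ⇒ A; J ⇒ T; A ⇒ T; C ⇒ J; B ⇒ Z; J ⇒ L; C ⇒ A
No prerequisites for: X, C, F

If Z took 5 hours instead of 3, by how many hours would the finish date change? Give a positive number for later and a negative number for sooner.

0

The binding path is F→A→T = 7+8+7 = 22; finish at 22 hours.
Z has 9 hours of float (longest path through it is 13).
That remains the longest chain; total 22 hours.
Change in finish: 22 − 22 = +0 hours.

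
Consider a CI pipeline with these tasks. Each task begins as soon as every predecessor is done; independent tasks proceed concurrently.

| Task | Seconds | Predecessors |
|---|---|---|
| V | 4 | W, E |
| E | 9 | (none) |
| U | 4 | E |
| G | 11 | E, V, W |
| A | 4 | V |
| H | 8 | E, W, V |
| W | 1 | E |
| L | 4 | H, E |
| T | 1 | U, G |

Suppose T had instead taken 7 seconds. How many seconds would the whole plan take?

As given, the longest chain is E→W→V→G→T = 9+1+4+11+1 = 26, so the finish is 26 seconds.
T lies on that path, so at 7 seconds the path becomes 32 seconds.
The critical path is still E→W→V→G→T; finish is now 32 seconds.

32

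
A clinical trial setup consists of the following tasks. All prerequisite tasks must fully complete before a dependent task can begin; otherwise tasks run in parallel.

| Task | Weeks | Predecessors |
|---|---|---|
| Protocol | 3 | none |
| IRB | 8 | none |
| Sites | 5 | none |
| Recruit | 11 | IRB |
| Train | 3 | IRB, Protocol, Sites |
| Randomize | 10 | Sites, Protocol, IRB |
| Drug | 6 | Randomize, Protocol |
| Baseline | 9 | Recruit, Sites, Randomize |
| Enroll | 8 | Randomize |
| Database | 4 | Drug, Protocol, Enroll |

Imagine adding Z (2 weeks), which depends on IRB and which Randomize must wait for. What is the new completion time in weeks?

32

Originally the schedule takes 30 weeks.
With Z inserted, Randomize now waits for max(Sites, Protocol, IRB, Z).
New critical path: IRB→Z→Randomize→Enroll→Database = 8+2+10+8+4 = 32 ⇒ 32 weeks.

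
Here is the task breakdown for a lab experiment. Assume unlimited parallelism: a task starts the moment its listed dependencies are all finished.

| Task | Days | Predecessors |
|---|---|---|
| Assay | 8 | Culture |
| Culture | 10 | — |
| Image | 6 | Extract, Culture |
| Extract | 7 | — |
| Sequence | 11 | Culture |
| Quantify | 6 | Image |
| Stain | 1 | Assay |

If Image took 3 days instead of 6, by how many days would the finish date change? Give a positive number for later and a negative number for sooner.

The binding path is Culture→Image→Quantify = 10+6+6 = 22; finish at 22 days.
Since Image is critical, the -3 change carries straight to that chain (now 19 days).
Now Culture→Sequence = 10+11 = 21 is longest, so the finish becomes 21 days.
Change in finish: 21 − 22 = -1 days.

-1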